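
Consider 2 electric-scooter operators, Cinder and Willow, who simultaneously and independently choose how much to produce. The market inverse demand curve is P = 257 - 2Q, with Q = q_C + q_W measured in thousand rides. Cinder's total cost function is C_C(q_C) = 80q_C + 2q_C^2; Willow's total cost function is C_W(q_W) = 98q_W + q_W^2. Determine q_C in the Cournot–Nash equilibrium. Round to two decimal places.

16.91

Cinder's profit: π_C = (257 - 2Q)q_C - (80q_C + 2q_C²). Setting ∂π_C/∂q_C = 0: 177 - 8q_C - 2(q_W) = 0.
Willow's first-order condition: 159 - 6q_W - 2(q_C) = 0.
Rearranging gives the reaction functions q_C = (177 - 2q_W)/8 and q_W = (159 - 2q_C)/6.
Solving the pair: q_C = 186/11, q_W = 459/22.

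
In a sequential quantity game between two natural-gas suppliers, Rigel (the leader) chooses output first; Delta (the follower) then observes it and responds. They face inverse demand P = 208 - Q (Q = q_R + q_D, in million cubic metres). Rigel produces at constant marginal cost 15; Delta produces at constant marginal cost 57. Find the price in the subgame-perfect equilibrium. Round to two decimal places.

73.75

The follower Delta best-responds to any q_R: π_D = (208 - Q)q_D - 57q_D.
Follower FOC: 151 - q_R - 2q_D = 0, so q_D(q_R) = (151 - q_R)/2.
The leader anticipates this reaction. Substituting into P = 208 - Q gives P = 265/2 - (1/2)q_R, so π_R = (265/2 - (1/2)q_R)q_R - 15q_R.
Maximising: ∂π_R/∂q_R = 235/2 - q_R = 0, giving q_R = 235/2.
Then q_D = (151 - 235/2)/2 = 67/4.
Total output Q = 537/4, so price P = 208 - 537/4 = 295/4.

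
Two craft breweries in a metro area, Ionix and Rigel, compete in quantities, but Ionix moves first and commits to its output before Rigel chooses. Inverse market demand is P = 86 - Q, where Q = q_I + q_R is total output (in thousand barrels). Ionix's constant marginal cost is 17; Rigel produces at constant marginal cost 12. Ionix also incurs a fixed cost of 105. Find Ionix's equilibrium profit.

407

The follower Rigel best-responds to any q_I: π_R = (86 - Q)q_R - 12q_R.
Follower FOC: 74 - q_I - 2q_R = 0, so q_R(q_I) = (74 - q_I)/2.
Ionix substitutes q_R(q_I) into its own profit: π_I = q_I(86 - q_I - (74 - q_I)/2) - 17q_I = (49 - (1/2)q_I)q_I - 17q_I.
The leader's first-order condition 32 - q_I = 0 yields q_I = 32.
Then q_R = (74 - 32)/2 = 21.
Price P = 86 - 53 = 33.
Ionix's profit: (33 - 17)·32 - 105 = 407.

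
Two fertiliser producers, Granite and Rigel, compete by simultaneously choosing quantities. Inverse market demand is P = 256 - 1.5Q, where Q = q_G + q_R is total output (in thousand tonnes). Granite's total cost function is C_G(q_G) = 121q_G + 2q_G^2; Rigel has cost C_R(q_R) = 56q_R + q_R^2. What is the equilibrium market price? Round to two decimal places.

183.98

Granite's profit: π_G = (256 - 1.5Q)q_G - (121q_G + 2q_G²). Setting ∂π_G/∂q_G = 0: 135 - 7q_G - (3/2)(q_R) = 0.
Rigel's first-order condition: 200 - 5q_R - (3/2)(q_G) = 0.
So q_G = (135 - (3/2)q_R)/7 and q_R = (200 - (3/2)q_G)/5.
Substituting one into the other gives q_G = 1500/131 and q_R = 36.5649.
Total output Q = 48.0153, so price P = 256 - (3/2)·48.0153 = 183.9771.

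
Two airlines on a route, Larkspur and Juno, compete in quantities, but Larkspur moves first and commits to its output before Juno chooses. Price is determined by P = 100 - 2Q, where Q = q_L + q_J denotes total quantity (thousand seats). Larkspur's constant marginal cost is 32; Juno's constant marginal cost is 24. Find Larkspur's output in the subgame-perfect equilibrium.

15

The follower Juno best-responds to any q_L: π_J = (100 - 2Q)q_J - 24q_J.
∂π_J/∂q_J = 76 - 2q_L - 4q_J = 0 gives the reaction function q_J = (76 - 2q_L)/4.
The leader anticipates this reaction. Substituting into P = 100 - 2Q gives P = 62 - q_L, so π_L = (62 - q_L)q_L - 32q_L.
Leader FOC: 30 - 2q_L = 0, so q_L = 15.
Then q_J = (76 - 2·15)/4 = 23/2.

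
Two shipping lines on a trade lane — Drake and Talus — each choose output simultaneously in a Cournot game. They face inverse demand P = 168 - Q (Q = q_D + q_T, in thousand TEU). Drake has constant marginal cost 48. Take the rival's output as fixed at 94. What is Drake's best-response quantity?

13

With the rival's output fixed at 94, Drake's profit is π_D = (168 - 94 - q_D)q_D - (48q_D) = (74 - q_D)q_D - (48q_D).
∂π_D/∂q_D = 26 - 2q_D = 0, so q_D = 13.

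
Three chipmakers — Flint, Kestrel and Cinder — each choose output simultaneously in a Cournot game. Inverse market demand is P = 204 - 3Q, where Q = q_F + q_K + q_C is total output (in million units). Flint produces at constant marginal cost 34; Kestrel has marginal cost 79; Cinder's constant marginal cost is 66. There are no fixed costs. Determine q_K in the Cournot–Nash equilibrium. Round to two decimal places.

5.58

Flint's profit: π_F = (204 - 3Q)q_F - (34q_F). Setting ∂π_F/∂q_F = 0: 170 - 6q_F - 3(q_K + q_C) = 0.
Kestrel's profit: π_K = (204 - 3Q)q_K - (79q_K). Setting ∂π_K/∂q_K = 0: 125 - 6q_K - 3(q_F + q_C) = 0.
Cinder's profit: π_C = (204 - 3Q)q_C - (66q_C). Setting ∂π_C/∂q_C = 0: 138 - 6q_C - 3(q_F + q_K) = 0.
Adding the 3 first-order conditions: 433 − 12Q = 0, so Q = 433/12.
Back-substituting: q_F = (170 − 433/4)/3 = 247/12, q_K = (125 − 433/4)/3 = 67/12, q_C = (138 − 433/4)/3 = 119/12.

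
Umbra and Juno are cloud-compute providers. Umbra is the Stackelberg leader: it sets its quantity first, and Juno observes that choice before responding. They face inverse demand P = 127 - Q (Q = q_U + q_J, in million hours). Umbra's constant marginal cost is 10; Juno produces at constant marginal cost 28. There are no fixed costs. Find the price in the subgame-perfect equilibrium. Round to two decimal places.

The follower Juno best-responds to any q_U: π_J = (127 - Q)q_J - 28q_J.
Setting the follower's marginal profit to zero, 99 - q_U - 2q_J = 0, i.e. q_J = (99 - q_U)/2.
The leader anticipates this reaction. Substituting into P = 127 - Q gives P = 155/2 - (1/2)q_U, so π_U = (155/2 - (1/2)q_U)q_U - 10q_U.
Leader FOC: 135/2 - q_U = 0, so q_U = 135/2.
Then q_J = (99 - 135/2)/2 = 63/4.
Total output Q = 333/4, so price P = 127 - 333/4 = 175/4.

43.75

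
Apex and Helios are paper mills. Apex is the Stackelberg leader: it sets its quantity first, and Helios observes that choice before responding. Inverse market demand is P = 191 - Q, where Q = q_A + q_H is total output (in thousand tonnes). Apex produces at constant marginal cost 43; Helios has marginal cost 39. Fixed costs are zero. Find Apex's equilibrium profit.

The follower Helios best-responds to any q_A: π_H = (191 - Q)q_H - 39q_H.
∂π_H/∂q_H = 152 - q_A - 2q_H = 0 gives the reaction function q_H = (152 - q_A)/2.
Apex substitutes q_H(q_A) into its own profit: π_A = q_A(191 - q_A - (152 - q_A)/2) - 43q_A = (115 - (1/2)q_A)q_A - 43q_A.
Maximising: ∂π_A/∂q_A = 72 - q_A = 0, giving q_A = 72.
Then q_H = (152 - 72)/2 = 40.
Price P = 191 - 112 = 79.
Apex's profit: (79 - 43)·72 = 2592.

2592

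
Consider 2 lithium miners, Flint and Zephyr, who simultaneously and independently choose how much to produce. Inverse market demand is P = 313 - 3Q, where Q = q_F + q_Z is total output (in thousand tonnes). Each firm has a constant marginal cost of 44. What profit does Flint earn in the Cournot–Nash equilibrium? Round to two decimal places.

2680.04

Each firm earns π_i = (313 - 3Q)q_i - 44q_i.
First-order condition (treating rivals' output as given): 269 - 6q_i - 3q_j = 0.
With identical firms every q_j equals q_i, so q_j = q_i and 269 = 9q_i, giving q_i = 269/9.
Price P = 313 - 3·(538/9) = 401/3.
Flint's profit: (401/3 - 44)·(269/9) = 2680.0370.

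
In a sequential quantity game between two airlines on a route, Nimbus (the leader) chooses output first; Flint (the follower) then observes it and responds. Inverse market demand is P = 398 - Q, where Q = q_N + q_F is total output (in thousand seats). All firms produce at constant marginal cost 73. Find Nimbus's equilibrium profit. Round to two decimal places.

13203.13

The follower Flint best-responds to any q_N: π_F = (398 - Q)q_F - 73q_F.
∂π_F/∂q_F = 325 - q_N - 2q_F = 0 gives the reaction function q_F = (325 - q_N)/2.
The leader anticipates this reaction. Substituting into P = 398 - Q gives P = 471/2 - (1/2)q_N, so π_N = (471/2 - (1/2)q_N)q_N - 73q_N.
Leader FOC: 325/2 - q_N = 0, so q_N = 325/2.
Then q_F = (325 - 325/2)/2 = 325/4.
Price P = 398 - 975/4 = 617/4.
Nimbus's profit: (617/4 - 73)·(325/2) = 13203.1250.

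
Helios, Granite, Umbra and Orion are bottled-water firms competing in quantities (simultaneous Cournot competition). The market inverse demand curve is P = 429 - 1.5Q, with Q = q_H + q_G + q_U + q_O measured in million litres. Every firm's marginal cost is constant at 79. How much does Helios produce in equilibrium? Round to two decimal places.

46.67

A representative firm's profit is π_i = q_i(429 - 1.5Q) - 79q_i.
First-order condition (treating rivals' output as given): 350 - 3q_i - (3/2)·Σ_{j≠i} q_j = 0.
By symmetry each firm produces the same amount; substituting Σ_{j≠i} q_j = 3q_i yields q_i = 350/(15/2) = 140/3.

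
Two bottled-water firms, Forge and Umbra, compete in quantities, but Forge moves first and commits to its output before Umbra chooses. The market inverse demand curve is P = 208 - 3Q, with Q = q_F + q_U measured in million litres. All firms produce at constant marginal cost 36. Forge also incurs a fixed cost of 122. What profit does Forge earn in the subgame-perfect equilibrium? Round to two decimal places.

The follower Umbra best-responds to any q_F: π_U = (208 - 3Q)q_U - 36q_U.
Follower FOC: 172 - 3q_F - 6q_U = 0, so q_U(q_F) = (172 - 3q_F)/6.
The leader anticipates this reaction. Substituting into P = 208 - 3Q gives P = 122 - (3/2)q_F, so π_F = (122 - (3/2)q_F)q_F - 36q_F.
Maximising: ∂π_F/∂q_F = 86 - 3q_F = 0, giving q_F = 86/3.
Then q_U = (172 - 3·(86/3))/6 = 43/3.
Price P = 208 - 3·43 = 79.
Forge's profit: (79 - 36)·(86/3) - 122 = 1110.6667.

1110.67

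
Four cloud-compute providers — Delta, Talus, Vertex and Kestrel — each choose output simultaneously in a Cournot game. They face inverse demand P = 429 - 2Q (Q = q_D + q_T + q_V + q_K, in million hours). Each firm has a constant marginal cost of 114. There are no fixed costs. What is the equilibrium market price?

177

Each firm earns π_i = (429 - 2Q)q_i - 114q_i.
Setting ∂π_i/∂q_i = 0 with rivals' quantities fixed: 315 - 4q_i - 2·Σ_{j≠i} q_j = 0.
By symmetry each firm produces the same amount; substituting Σ_{j≠i} q_j = 3q_i yields q_i = 315/10 = 63/2.
Total output Q = 126, so price P = 429 - 2·126 = 177.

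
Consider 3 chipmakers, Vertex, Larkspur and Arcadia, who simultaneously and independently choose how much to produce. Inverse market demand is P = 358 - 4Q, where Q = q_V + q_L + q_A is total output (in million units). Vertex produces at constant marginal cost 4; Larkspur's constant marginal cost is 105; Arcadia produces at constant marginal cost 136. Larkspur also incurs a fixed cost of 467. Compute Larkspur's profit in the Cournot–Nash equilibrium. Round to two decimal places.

56.27

Vertex's profit: π_V = (358 - 4Q)q_V - (4q_V). Setting ∂π_V/∂q_V = 0: 354 - 8q_V - 4(q_L + q_A) = 0.
Larkspur's profit: π_L = (358 - 4Q)q_L - (105q_L). Setting ∂π_L/∂q_L = 0: 253 - 8q_L - 4(q_V + q_A) = 0.
Arcadia's profit: π_A = (358 - 4Q)q_A - (136q_A). Setting ∂π_A/∂q_A = 0: 222 - 8q_A - 4(q_V + q_L) = 0.
Adding the 3 first-order conditions: 829 − 16Q = 0, so Q = 829/16.
Back-substituting: q_V = (354 − 829/4)/4 = 587/16, q_L = (253 − 829/4)/4 = 183/16, q_A = (222 − 829/4)/4 = 59/16.
Price P = 358 - 4·(829/16) = 603/4.
Larkspur's profit: (603/4 - 105)·(183/16) - 467 = 56.2656.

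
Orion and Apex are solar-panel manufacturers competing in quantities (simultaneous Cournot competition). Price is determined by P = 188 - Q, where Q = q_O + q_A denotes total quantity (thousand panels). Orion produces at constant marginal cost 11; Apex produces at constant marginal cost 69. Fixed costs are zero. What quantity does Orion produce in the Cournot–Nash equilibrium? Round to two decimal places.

78.33

Orion's profit: π_O = (188 - Q)q_O - (11q_O). Setting ∂π_O/∂q_O = 0: 177 - 2q_O - (q_A) = 0.
Apex's profit: π_A = (188 - Q)q_A - (69q_A). Setting ∂π_A/∂q_A = 0: 119 - 2q_A - (q_O) = 0.
Best responses: q_O = (177 - q_A)/2, q_A = (119 - q_O)/2.
Substituting one into the other gives q_O = 235/3 and q_A = 61/3.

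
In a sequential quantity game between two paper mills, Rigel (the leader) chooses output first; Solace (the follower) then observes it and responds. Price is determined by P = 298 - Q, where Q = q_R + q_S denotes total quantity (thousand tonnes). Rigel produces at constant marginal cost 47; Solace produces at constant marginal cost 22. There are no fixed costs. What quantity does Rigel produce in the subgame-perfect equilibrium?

The follower Solace best-responds to any q_R: π_S = (298 - Q)q_S - 22q_S.
∂π_S/∂q_S = 276 - q_R - 2q_S = 0 gives the reaction function q_S = (276 - q_R)/2.
Rigel substitutes q_S(q_R) into its own profit: π_R = q_R(298 - q_R - (276 - q_R)/2) - 47q_R = (160 - (1/2)q_R)q_R - 47q_R.
Leader FOC: 113 - q_R = 0, so q_R = 113.
Then q_S = (276 - 113)/2 = 163/2.

113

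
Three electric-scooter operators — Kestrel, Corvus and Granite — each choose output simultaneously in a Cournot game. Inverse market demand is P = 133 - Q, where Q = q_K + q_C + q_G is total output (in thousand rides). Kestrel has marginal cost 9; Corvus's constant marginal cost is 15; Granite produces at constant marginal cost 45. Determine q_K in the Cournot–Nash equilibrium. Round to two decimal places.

41.50

Kestrel's profit: π_K = (133 - Q)q_K - (9q_K). Setting ∂π_K/∂q_K = 0: 124 - 2q_K - (q_C + q_G) = 0.
Corvus's first-order condition: 118 - 2q_C - (q_K + q_G) = 0.
Granite's profit: π_G = (133 - Q)q_G - (45q_G). Setting ∂π_G/∂q_G = 0: 88 - 2q_G - (q_K + q_C) = 0.
Adding the 3 first-order conditions: 330 − 4Q = 0, so Q = 165/2.
Back-substituting: q_K = (124 − 165/2) = 83/2, q_C = (118 − 165/2) = 71/2, q_G = (88 − 165/2) = 11/2.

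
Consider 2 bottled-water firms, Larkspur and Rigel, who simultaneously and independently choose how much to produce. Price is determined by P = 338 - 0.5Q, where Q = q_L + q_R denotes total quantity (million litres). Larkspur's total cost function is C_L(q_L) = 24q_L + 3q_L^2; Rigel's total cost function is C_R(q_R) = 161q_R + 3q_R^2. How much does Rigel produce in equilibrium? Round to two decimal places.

22.19

Larkspur's profit: π_L = (338 - 0.5Q)q_L - (24q_L + 3q_L²). Setting ∂π_L/∂q_L = 0: 314 - 7q_L - (1/2)(q_R) = 0.
Rigel's profit: π_R = (338 - 0.5Q)q_R - (161q_R + 3q_R²). Setting ∂π_R/∂q_R = 0: 177 - 7q_R - (1/2)(q_L) = 0.
Best responses: q_L = (314 - (1/2)q_R)/7, q_R = (177 - (1/2)q_L)/7.
Substituting one into the other gives q_L = 43.2718 and q_R = 22.1949.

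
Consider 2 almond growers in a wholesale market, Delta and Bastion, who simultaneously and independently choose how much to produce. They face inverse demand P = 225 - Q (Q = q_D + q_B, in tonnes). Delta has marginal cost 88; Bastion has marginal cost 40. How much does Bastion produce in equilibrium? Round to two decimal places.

Delta's profit: π_D = (225 - Q)q_D - (88q_D). Setting ∂π_D/∂q_D = 0: 137 - 2q_D - (q_B) = 0.
Bastion's first-order condition: 185 - 2q_B - (q_D) = 0.
Rearranging gives the reaction functions q_D = (137 - q_B)/2 and q_B = (185 - q_D)/2.
Substituting one into the other gives q_D = 89/3 and q_B = 233/3.

77.67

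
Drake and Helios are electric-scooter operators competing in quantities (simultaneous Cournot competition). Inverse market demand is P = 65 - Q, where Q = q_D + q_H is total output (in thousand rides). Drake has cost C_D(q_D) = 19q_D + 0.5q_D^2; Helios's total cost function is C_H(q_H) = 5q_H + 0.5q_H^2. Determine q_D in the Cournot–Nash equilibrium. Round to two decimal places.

9.75

Drake's profit: π_D = (65 - Q)q_D - (19q_D + (1/2)q_D²). Setting ∂π_D/∂q_D = 0: 46 - 3q_D - (q_H) = 0.
Helios's profit: π_H = (65 - Q)q_H - (5q_H + (1/2)q_H²). Setting ∂π_H/∂q_H = 0: 60 - 3q_H - (q_D) = 0.
Best responses: q_D = (46 - q_H)/3, q_H = (60 - q_D)/3.
Solving the pair: q_D = 39/4, q_H = 67/4.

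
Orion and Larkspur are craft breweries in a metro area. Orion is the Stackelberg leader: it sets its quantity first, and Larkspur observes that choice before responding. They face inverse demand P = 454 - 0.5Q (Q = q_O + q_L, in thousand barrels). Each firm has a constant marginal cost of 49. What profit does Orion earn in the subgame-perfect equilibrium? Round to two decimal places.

The follower Larkspur best-responds to any q_O: π_L = (454 - 0.5Q)q_L - 49q_L.
Setting the follower's marginal profit to zero, 405 - (1/2)q_O - q_L = 0, i.e. q_L = (405 - (1/2)q_O).
The leader anticipates this reaction. Substituting into P = 454 - 0.5Q gives P = 503/2 - (1/4)q_O, so π_O = (503/2 - (1/4)q_O)q_O - 49q_O.
Leader FOC: 405/2 - (1/2)q_O = 0, so q_O = 405.
Then q_L = (405 - (1/2)·405) = 405/2.
Price P = 454 - (1/2)·(1215/2) = 601/4.
Orion's profit: (601/4 - 49)·405 = 41006.2500.

41006.25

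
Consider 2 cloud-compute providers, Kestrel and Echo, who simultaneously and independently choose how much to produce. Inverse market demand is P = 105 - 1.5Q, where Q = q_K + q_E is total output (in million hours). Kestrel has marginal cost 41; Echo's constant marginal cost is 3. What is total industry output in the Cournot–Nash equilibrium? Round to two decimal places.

Kestrel's profit: π_K = (105 - 1.5Q)q_K - (41q_K). Setting ∂π_K/∂q_K = 0: 64 - 3q_K - (3/2)(q_E) = 0.
Echo's profit: π_E = (105 - 1.5Q)q_E - (3q_E). Setting ∂π_E/∂q_E = 0: 102 - 3q_E - (3/2)(q_K) = 0.
Best responses: q_K = (64 - (3/2)q_E)/3, q_E = (102 - (3/2)q_K)/3.
Solving the pair: q_K = 52/9, q_E = 280/9.
Total output Q = 52/9 + 280/9 = 332/9.

36.89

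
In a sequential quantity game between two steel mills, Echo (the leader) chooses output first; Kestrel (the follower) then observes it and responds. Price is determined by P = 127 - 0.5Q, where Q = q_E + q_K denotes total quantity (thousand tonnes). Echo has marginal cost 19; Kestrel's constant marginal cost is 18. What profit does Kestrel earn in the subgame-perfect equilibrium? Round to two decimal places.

The follower Kestrel best-responds to any q_E: π_K = (127 - 0.5Q)q_K - 18q_K.
Follower FOC: 109 - (1/2)q_E - q_K = 0, so q_K(q_E) = (109 - (1/2)q_E).
Echo substitutes q_K(q_E) into its own profit: π_E = q_E(127 - (1/2)q_E - (109 - (1/2)q_E)/2) - 19q_E = (145/2 - (1/4)q_E)q_E - 19q_E.
Leader FOC: 107/2 - (1/2)q_E = 0, so q_E = 107.
Then q_K = (109 - (1/2)·107) = 111/2.
Price P = 127 - (1/2)·(325/2) = 183/4.
Kestrel's profit: (183/4 - 18)·(111/2) = 1540.1250.

1540.13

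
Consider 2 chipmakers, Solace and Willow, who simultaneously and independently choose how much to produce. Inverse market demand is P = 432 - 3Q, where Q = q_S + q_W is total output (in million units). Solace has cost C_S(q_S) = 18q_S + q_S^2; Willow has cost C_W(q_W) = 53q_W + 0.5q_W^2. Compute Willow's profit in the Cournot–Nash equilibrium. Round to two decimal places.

Solace's profit: π_S = (432 - 3Q)q_S - (18q_S + q_S²). Setting ∂π_S/∂q_S = 0: 414 - 8q_S - 3(q_W) = 0.
Willow's first-order condition: 379 - 7q_W - 3(q_S) = 0.
Rearranging gives the reaction functions q_S = (414 - 3q_W)/8 and q_W = (379 - 3q_S)/7.
Substituting one into the other gives q_S = 1761/47 and q_W = 1790/47.
Price P = 432 - 3·75.5532 = 205.3404.
Willow's profit: 205.3404·(1790/47) - 53·(1790/47) - (1/2)(1790/47)² = 5076.6636.

5076.66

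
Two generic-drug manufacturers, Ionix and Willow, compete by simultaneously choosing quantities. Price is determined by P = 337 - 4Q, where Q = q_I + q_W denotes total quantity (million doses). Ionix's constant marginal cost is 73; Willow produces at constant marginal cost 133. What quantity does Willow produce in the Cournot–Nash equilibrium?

12

Ionix's profit: π_I = (337 - 4Q)q_I - (73q_I). Setting ∂π_I/∂q_I = 0: 264 - 8q_I - 4(q_W) = 0.
Willow's first-order condition: 204 - 8q_W - 4(q_I) = 0.
Rearranging gives the reaction functions q_I = (264 - 4q_W)/8 and q_W = (204 - 4q_I)/8.
Solving the pair: q_I = 27, q_W = 12.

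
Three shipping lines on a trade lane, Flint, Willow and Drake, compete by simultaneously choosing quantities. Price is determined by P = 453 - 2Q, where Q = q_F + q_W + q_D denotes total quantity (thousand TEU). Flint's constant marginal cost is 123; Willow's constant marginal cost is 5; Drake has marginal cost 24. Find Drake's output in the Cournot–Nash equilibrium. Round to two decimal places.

63.63

Flint's profit: π_F = (453 - 2Q)q_F - (123q_F). Setting ∂π_F/∂q_F = 0: 330 - 4q_F - 2(q_W + q_D) = 0.
Willow's profit: π_W = (453 - 2Q)q_W - (5q_W). Setting ∂π_W/∂q_W = 0: 448 - 4q_W - 2(q_F + q_D) = 0.
Drake's profit: π_D = (453 - 2Q)q_D - (24q_D). Setting ∂π_D/∂q_D = 0: 429 - 4q_D - 2(q_F + q_W) = 0.
Summing all 3 equations gives 1207 − 8Q = 0, hence Q = 1207/8.
Back-substituting: q_F = (330 − 1207/4)/2 = 113/8, q_W = (448 − 1207/4)/2 = 585/8, q_D = (429 − 1207/4)/2 = 509/8.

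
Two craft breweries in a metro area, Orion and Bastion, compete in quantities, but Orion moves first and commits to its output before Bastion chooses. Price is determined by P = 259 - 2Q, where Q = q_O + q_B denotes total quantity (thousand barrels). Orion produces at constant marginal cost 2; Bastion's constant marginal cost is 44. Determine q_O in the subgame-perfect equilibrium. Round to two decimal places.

Solve by backward induction. Given q_O, the follower Bastion maximises π_B = (259 - 2q_O - 2q_B)q_B - 44q_B.
Follower FOC: 215 - 2q_O - 4q_B = 0, so q_B(q_O) = (215 - 2q_O)/4.
Orion substitutes q_B(q_O) into its own profit: π_O = q_O(259 - 2q_O - (215 - 2q_O)/2) - 2q_O = (303/2 - q_O)q_O - 2q_O.
Maximising: ∂π_O/∂q_O = 299/2 - 2q_O = 0, giving q_O = 299/4.
Then q_B = (215 - 2·(299/4))/4 = 131/8.

74.75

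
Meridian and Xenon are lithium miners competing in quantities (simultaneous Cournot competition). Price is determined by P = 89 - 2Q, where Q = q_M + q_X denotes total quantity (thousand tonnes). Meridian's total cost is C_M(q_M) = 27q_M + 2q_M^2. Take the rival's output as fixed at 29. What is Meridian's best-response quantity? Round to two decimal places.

0.50

With the rival's output fixed at 29, Meridian's profit is π_M = (89 - 2·29 - 2q_M)q_M - (27q_M + 2q_M²) = (31 - 2q_M)q_M - (27q_M + 2q_M²).
∂π_M/∂q_M = 4 - 8q_M = 0, so q_M = 1/2.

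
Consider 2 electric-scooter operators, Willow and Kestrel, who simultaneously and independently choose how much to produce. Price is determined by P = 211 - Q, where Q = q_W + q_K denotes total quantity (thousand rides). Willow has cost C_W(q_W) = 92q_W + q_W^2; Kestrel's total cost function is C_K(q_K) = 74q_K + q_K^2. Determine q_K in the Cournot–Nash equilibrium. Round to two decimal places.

28.60

Willow's profit: π_W = (211 - Q)q_W - (92q_W + q_W²). Setting ∂π_W/∂q_W = 0: 119 - 4q_W - (q_K) = 0.
Kestrel's profit: π_K = (211 - Q)q_K - (74q_K + q_K²). Setting ∂π_K/∂q_K = 0: 137 - 4q_K - (q_W) = 0.
Best responses: q_W = (119 - q_K)/4, q_K = (137 - q_W)/4.
Substituting one into the other gives q_W = 113/5 and q_K = 143/5.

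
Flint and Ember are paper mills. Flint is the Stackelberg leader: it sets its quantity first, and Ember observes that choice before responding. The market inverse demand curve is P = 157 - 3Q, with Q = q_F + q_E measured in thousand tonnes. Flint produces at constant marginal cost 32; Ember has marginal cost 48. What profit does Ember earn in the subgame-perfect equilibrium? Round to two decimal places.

123.52

The follower Ember best-responds to any q_F: π_E = (157 - 3Q)q_E - 48q_E.
∂π_E/∂q_E = 109 - 3q_F - 6q_E = 0 gives the reaction function q_E = (109 - 3q_F)/6.
Flint substitutes q_E(q_F) into its own profit: π_F = q_F(157 - 3q_F - (109 - 3q_F)/2) - 32q_F = (205/2 - (3/2)q_F)q_F - 32q_F.
Leader FOC: 141/2 - 3q_F = 0, so q_F = 47/2.
Then q_E = (109 - 3·(47/2))/6 = 77/12.
Price P = 157 - 3·(359/12) = 269/4.
Ember's profit: (269/4 - 48)·(77/12) = 123.5208.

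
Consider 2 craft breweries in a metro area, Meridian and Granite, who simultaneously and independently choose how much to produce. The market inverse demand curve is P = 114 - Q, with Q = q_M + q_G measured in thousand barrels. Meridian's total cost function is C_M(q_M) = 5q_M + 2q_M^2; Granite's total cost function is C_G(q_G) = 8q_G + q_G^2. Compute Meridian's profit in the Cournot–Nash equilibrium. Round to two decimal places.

Meridian's profit: π_M = (114 - Q)q_M - (5q_M + 2q_M²). Setting ∂π_M/∂q_M = 0: 109 - 6q_M - (q_G) = 0.
Granite's profit: π_G = (114 - Q)q_G - (8q_G + q_G²). Setting ∂π_G/∂q_G = 0: 106 - 4q_G - (q_M) = 0.
Rearranging gives the reaction functions q_M = (109 - q_G)/6 and q_G = (106 - q_M)/4.
Substituting one into the other gives q_M = 330/23 and q_G = 527/23.
Price P = 114 - 857/23 = 1765/23.
Meridian's profit: (1765/23)·(330/23) - 5·(330/23) - 2(330/23)² = 617.5803.

617.58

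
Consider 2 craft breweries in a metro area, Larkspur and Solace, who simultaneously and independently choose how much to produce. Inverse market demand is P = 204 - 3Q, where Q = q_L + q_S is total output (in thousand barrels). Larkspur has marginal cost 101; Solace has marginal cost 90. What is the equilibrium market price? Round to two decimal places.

Larkspur's profit: π_L = (204 - 3Q)q_L - (101q_L). Setting ∂π_L/∂q_L = 0: 103 - 6q_L - 3(q_S) = 0.
Solace's profit: π_S = (204 - 3Q)q_S - (90q_S). Setting ∂π_S/∂q_S = 0: 114 - 6q_S - 3(q_L) = 0.
So q_L = (103 - 3q_S)/6 and q_S = (114 - 3q_L)/6.
Solving the pair: q_L = 92/9, q_S = 125/9.
Total output Q = 217/9, so price P = 204 - 3·(217/9) = 395/3.

131.67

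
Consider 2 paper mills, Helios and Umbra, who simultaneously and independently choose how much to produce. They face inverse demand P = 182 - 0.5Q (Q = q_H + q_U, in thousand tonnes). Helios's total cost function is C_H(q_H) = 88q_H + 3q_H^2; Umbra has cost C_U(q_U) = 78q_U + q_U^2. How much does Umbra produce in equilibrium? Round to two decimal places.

Helios's profit: π_H = (182 - 0.5Q)q_H - (88q_H + 3q_H²). Setting ∂π_H/∂q_H = 0: 94 - 7q_H - (1/2)(q_U) = 0.
Umbra's profit: π_U = (182 - 0.5Q)q_U - (78q_U + q_U²). Setting ∂π_U/∂q_U = 0: 104 - 3q_U - (1/2)(q_H) = 0.
So q_H = (94 - (1/2)q_U)/7 and q_U = (104 - (1/2)q_H)/3.
Substituting one into the other gives q_H = 920/83 and q_U = 32.8193.

32.82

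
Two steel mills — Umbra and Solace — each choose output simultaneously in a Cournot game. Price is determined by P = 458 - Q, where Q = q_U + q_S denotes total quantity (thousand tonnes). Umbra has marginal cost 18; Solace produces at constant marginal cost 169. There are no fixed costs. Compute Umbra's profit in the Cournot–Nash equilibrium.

38809

Umbra's profit: π_U = (458 - Q)q_U - (18q_U). Setting ∂π_U/∂q_U = 0: 440 - 2q_U - (q_S) = 0.
Solace's first-order condition: 289 - 2q_S - (q_U) = 0.
So q_U = (440 - q_S)/2 and q_S = (289 - q_U)/2.
Substituting one into the other gives q_U = 197 and q_S = 46.
Price P = 458 - 243 = 215.
Umbra's profit: (215 - 18)·197 = 38809.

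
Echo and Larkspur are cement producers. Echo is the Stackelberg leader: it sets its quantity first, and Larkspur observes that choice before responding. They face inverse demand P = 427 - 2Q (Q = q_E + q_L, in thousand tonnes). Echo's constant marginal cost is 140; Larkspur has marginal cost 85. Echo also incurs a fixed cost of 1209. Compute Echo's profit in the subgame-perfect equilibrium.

Solve by backward induction. Given q_E, the follower Larkspur maximises π_L = (427 - 2q_E - 2q_L)q_L - 85q_L.
∂π_L/∂q_L = 342 - 2q_E - 4q_L = 0 gives the reaction function q_L = (342 - 2q_E)/4.
The leader anticipates this reaction. Substituting into P = 427 - 2Q gives P = 256 - q_E, so π_E = (256 - q_E)q_E - 140q_E.
The leader's first-order condition 116 - 2q_E = 0 yields q_E = 58.
Then q_L = (342 - 2·58)/4 = 113/2.
Price P = 427 - 2·(229/2) = 198.
Echo's profit: (198 - 140)·58 - 1209 = 2155.

2155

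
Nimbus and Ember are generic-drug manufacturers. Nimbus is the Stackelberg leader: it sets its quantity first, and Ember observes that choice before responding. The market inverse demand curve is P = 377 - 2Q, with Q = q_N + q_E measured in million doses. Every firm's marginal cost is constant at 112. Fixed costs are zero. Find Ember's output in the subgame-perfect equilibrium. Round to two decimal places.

33.13

Solve by backward induction. Given q_N, the follower Ember maximises π_E = (377 - 2q_N - 2q_E)q_E - 112q_E.
Setting the follower's marginal profit to zero, 265 - 2q_N - 4q_E = 0, i.e. q_E = (265 - 2q_N)/4.
The leader anticipates this reaction. Substituting into P = 377 - 2Q gives P = 489/2 - q_N, so π_N = (489/2 - q_N)q_N - 112q_N.
Maximising: ∂π_N/∂q_N = 265/2 - 2q_N = 0, giving q_N = 265/4.
Then q_E = (265 - 2·(265/4))/4 = 265/8.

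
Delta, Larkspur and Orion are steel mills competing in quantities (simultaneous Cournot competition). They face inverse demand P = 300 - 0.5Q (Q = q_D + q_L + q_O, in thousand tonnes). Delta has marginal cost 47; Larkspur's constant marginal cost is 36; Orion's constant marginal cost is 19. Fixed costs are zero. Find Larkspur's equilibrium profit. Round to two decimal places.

Delta's profit: π_D = (300 - 0.5Q)q_D - (47q_D). Setting ∂π_D/∂q_D = 0: 253 - q_D - (1/2)(q_L + q_O) = 0.
Larkspur's profit: π_L = (300 - 0.5Q)q_L - (36q_L). Setting ∂π_L/∂q_L = 0: 264 - q_L - (1/2)(q_D + q_O) = 0.
Orion's profit: π_O = (300 - 0.5Q)q_O - (19q_O). Setting ∂π_O/∂q_O = 0: 281 - q_O - (1/2)(q_D + q_L) = 0.
Adding the 3 conditions: 798 − Q − Q = 0, i.e. Q = 399.
Back-substituting: q_D = (253 − 399/2)/(1/2) = 107, q_L = (264 − 399/2)/(1/2) = 129, q_O = (281 − 399/2)/(1/2) = 163.
Price P = 300 - (1/2)·399 = 201/2.
Larkspur's profit: (201/2 - 36)·129 = 8320.5000.

8320.50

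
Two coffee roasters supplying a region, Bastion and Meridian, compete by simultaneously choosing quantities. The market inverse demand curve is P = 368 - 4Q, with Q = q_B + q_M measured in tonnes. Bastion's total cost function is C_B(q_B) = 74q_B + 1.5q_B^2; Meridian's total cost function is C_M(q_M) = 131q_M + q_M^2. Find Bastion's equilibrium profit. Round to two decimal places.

Bastion's profit: π_B = (368 - 4Q)q_B - (74q_B + (3/2)q_B²). Setting ∂π_B/∂q_B = 0: 294 - 11q_B - 4(q_M) = 0.
Meridian's profit: π_M = (368 - 4Q)q_M - (131q_M + q_M²). Setting ∂π_M/∂q_M = 0: 237 - 10q_M - 4(q_B) = 0.
So q_B = (294 - 4q_M)/11 and q_M = (237 - 4q_B)/10.
Solving the pair: q_B = 996/47, q_M = 1431/94.
Price P = 368 - 4·36.4149 = 222.3404.
Bastion's profit: 222.3404·(996/47) - 74·(996/47) - (3/2)(996/47)² = 2469.9357.

2469.94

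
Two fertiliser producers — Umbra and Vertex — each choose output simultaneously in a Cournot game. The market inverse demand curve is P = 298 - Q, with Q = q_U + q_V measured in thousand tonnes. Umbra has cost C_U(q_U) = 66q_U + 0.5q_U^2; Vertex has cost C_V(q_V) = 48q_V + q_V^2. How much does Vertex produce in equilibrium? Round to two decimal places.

47.09

Umbra's profit: π_U = (298 - Q)q_U - (66q_U + (1/2)q_U²). Setting ∂π_U/∂q_U = 0: 232 - 3q_U - (q_V) = 0.
Vertex's profit: π_V = (298 - Q)q_V - (48q_V + q_V²). Setting ∂π_V/∂q_V = 0: 250 - 4q_V - (q_U) = 0.
So q_U = (232 - q_V)/3 and q_V = (250 - q_U)/4.
Substituting one into the other gives q_U = 678/11 and q_V = 518/11.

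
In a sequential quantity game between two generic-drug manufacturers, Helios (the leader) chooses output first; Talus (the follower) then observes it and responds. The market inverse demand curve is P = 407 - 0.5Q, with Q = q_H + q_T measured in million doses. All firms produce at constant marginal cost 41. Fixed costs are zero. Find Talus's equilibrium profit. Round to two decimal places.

The follower Talus best-responds to any q_H: π_T = (407 - 0.5Q)q_T - 41q_T.
Follower FOC: 366 - (1/2)q_H - q_T = 0, so q_T(q_H) = (366 - (1/2)q_H).
Helios substitutes q_T(q_H) into its own profit: π_H = q_H(407 - (1/2)q_H - (366 - (1/2)q_H)/2) - 41q_H = (224 - (1/4)q_H)q_H - 41q_H.
Leader FOC: 183 - (1/2)q_H = 0, so q_H = 366.
Then q_T = (366 - (1/2)·366) = 183.
Price P = 407 - (1/2)·549 = 265/2.
Talus's profit: (265/2 - 41)·183 = 16744.5000.

16744.50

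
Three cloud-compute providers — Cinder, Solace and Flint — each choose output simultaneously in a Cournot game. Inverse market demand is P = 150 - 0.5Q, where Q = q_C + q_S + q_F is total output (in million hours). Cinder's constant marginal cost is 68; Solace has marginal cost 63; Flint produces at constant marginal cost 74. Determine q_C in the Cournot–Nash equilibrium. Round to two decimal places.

41.50

Cinder's profit: π_C = (150 - 0.5Q)q_C - (68q_C). Setting ∂π_C/∂q_C = 0: 82 - q_C - (1/2)(q_S + q_F) = 0.
Solace's profit: π_S = (150 - 0.5Q)q_S - (63q_S). Setting ∂π_S/∂q_S = 0: 87 - q_S - (1/2)(q_C + q_F) = 0.
Flint's first-order condition: 76 - q_F - (1/2)(q_C + q_S) = 0.
Adding the 3 conditions: 245 − Q − Q = 0, i.e. Q = 245/2.
Back-substituting: q_C = (82 − 245/4)/(1/2) = 83/2, q_S = (87 − 245/4)/(1/2) = 103/2, q_F = (76 − 245/4)/(1/2) = 59/2.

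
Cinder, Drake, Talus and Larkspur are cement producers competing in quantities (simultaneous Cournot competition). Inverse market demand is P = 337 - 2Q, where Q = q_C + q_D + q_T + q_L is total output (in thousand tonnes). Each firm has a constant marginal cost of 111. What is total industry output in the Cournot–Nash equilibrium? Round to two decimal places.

90.40

A representative firm's profit is π_i = q_i(337 - 2Q) - 111q_i.
Setting ∂π_i/∂q_i = 0 with rivals' quantities fixed: 226 - 4q_i - 2·Σ_{j≠i} q_j = 0.
With identical firms every q_j equals q_i, so Σ_{j≠i} q_j = 3q_i and 226 = 10q_i, giving q_i = 113/5.
Total output Q = 113/5 + 113/5 + 113/5 + 113/5 = 452/5.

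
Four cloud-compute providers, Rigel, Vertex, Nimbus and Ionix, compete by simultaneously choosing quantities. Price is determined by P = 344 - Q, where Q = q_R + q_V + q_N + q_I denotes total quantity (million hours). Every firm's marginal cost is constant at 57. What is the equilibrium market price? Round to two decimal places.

114.40

A representative firm's profit is π_i = q_i(344 - Q) - 57q_i.
Setting ∂π_i/∂q_i = 0 with rivals' quantities fixed: 287 - 2q_i - Σ_{j≠i} q_j = 0.
By symmetry each firm produces the same amount; substituting Σ_{j≠i} q_j = 3q_i yields q_i = 287/5.
Total output Q = 1148/5, so price P = 344 - 1148/5 = 572/5.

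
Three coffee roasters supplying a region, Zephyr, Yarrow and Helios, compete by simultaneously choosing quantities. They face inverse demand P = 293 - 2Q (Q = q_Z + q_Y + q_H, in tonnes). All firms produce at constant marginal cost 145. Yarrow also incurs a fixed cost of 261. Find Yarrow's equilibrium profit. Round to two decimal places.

423.50

Each firm earns π_i = (293 - 2Q)q_i - 145q_i.
First-order condition (treating rivals' output as given): 148 - 4q_i - 2·Σ_{j≠i} q_j = 0.
By symmetry each firm produces the same amount; substituting Σ_{j≠i} q_j = 2q_i yields q_i = 148/8 = 37/2.
Price P = 293 - 2·(111/2) = 182.
Yarrow's profit: (182 - 145)·(37/2) - 261 = 847/2.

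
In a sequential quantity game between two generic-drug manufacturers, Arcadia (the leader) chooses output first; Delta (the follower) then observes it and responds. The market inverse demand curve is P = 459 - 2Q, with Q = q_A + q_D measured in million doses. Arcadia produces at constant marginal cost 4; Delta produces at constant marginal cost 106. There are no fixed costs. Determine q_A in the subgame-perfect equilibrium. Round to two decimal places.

Solve by backward induction. Given q_A, the follower Delta maximises π_D = (459 - 2q_A - 2q_D)q_D - 106q_D.
∂π_D/∂q_D = 353 - 2q_A - 4q_D = 0 gives the reaction function q_D = (353 - 2q_A)/4.
Arcadia substitutes q_D(q_A) into its own profit: π_A = q_A(459 - 2q_A - (353 - 2q_A)/2) - 4q_A = (565/2 - q_A)q_A - 4q_A.
Leader FOC: 557/2 - 2q_A = 0, so q_A = 557/4.
Then q_D = (353 - 2·(557/4))/4 = 149/8.

139.25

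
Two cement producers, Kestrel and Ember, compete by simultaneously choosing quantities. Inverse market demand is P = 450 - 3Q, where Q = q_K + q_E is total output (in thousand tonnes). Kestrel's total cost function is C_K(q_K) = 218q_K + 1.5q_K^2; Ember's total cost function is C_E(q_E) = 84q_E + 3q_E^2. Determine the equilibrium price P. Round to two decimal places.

320.18

Kestrel's profit: π_K = (450 - 3Q)q_K - (218q_K + (3/2)q_K²). Setting ∂π_K/∂q_K = 0: 232 - 9q_K - 3(q_E) = 0.
Ember's first-order condition: 366 - 12q_E - 3(q_K) = 0.
Rearranging gives the reaction functions q_K = (232 - 3q_E)/9 and q_E = (366 - 3q_K)/12.
Solving the pair: q_K = 562/33, q_E = 866/33.
Total output Q = 476/11, so price P = 450 - 3·(476/11) = 320.1818.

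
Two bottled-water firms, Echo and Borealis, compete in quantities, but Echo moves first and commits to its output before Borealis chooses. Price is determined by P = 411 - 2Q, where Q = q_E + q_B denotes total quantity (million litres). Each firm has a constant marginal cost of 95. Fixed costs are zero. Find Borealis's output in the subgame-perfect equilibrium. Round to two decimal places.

Solve by backward induction. Given q_E, the follower Borealis maximises π_B = (411 - 2q_E - 2q_B)q_B - 95q_B.
Setting the follower's marginal profit to zero, 316 - 2q_E - 4q_B = 0, i.e. q_B = (316 - 2q_E)/4.
Echo substitutes q_B(q_E) into its own profit: π_E = q_E(411 - 2q_E - (316 - 2q_E)/2) - 95q_E = (253 - q_E)q_E - 95q_E.
Maximising: ∂π_E/∂q_E = 158 - 2q_E = 0, giving q_E = 79.
Then q_B = (316 - 2·79)/4 = 79/2.

39.50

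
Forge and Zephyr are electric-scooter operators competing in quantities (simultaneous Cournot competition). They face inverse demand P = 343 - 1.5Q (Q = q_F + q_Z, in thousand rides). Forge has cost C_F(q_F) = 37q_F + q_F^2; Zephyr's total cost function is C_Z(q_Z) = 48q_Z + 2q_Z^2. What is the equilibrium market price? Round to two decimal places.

Forge's profit: π_F = (343 - 1.5Q)q_F - (37q_F + q_F²). Setting ∂π_F/∂q_F = 0: 306 - 5q_F - (3/2)(q_Z) = 0.
Zephyr's profit: π_Z = (343 - 1.5Q)q_Z - (48q_Z + 2q_Z²). Setting ∂π_Z/∂q_Z = 0: 295 - 7q_Z - (3/2)(q_F) = 0.
Best responses: q_F = (306 - (3/2)q_Z)/5, q_Z = (295 - (3/2)q_F)/7.
Substituting one into the other gives q_F = 51.8931 and q_Z = 31.0229.
Total output Q = 82.9160, so price P = 343 - (3/2)·82.9160 = 218.6260.

218.63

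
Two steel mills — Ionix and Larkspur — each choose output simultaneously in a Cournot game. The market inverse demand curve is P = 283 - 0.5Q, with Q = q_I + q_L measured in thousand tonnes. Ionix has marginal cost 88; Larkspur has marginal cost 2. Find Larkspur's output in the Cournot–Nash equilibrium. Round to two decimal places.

Ionix's profit: π_I = (283 - 0.5Q)q_I - (88q_I). Setting ∂π_I/∂q_I = 0: 195 - q_I - (1/2)(q_L) = 0.
Larkspur's first-order condition: 281 - q_L - (1/2)(q_I) = 0.
Best responses: q_I = (195 - (1/2)q_L), q_L = (281 - (1/2)q_I).
Solving the pair: q_I = 218/3, q_L = 734/3.

244.67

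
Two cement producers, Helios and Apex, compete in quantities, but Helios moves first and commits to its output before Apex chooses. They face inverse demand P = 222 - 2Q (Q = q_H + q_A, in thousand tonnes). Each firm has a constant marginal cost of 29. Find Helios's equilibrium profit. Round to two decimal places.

The follower Apex best-responds to any q_H: π_A = (222 - 2Q)q_A - 29q_A.
Follower FOC: 193 - 2q_H - 4q_A = 0, so q_A(q_H) = (193 - 2q_H)/4.
Helios substitutes q_A(q_H) into its own profit: π_H = q_H(222 - 2q_H - (193 - 2q_H)/2) - 29q_H = (251/2 - q_H)q_H - 29q_H.
Leader FOC: 193/2 - 2q_H = 0, so q_H = 193/4.
Then q_A = (193 - 2·(193/4))/4 = 193/8.
Price P = 222 - 2·(579/8) = 309/4.
Helios's profit: (309/4 - 29)·(193/4) = 2328.0625.

2328.06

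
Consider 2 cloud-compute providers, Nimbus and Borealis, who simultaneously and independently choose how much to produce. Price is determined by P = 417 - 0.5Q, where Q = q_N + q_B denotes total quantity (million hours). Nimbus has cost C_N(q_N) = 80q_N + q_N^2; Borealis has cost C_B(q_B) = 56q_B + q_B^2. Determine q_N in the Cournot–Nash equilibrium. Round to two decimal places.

94.91

Nimbus's profit: π_N = (417 - 0.5Q)q_N - (80q_N + q_N²). Setting ∂π_N/∂q_N = 0: 337 - 3q_N - (1/2)(q_B) = 0.
Borealis's profit: π_B = (417 - 0.5Q)q_B - (56q_B + q_B²). Setting ∂π_B/∂q_B = 0: 361 - 3q_B - (1/2)(q_N) = 0.
Best responses: q_N = (337 - (1/2)q_B)/3, q_B = (361 - (1/2)q_N)/3.
Solving the pair: q_N = 94.9143, q_B = 104.5143.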